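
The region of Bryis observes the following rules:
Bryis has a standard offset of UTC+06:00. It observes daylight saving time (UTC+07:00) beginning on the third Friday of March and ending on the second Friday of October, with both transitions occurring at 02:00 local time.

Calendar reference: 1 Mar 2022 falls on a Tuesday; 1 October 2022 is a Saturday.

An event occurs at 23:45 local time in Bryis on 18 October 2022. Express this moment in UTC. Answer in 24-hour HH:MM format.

17:45

1 March 2022 is a Tuesday, so the first Friday is March 4 and the third is March 18.
1 October 2022 is a Saturday, so the first Friday is October 7 and the second is October 14.
18 October 2022 does not fall between 18 March and 14 October, so daylight saving is not in effect and Bryis is at UTC+06:00.
23:45 local − 6h = 17:45 UTC.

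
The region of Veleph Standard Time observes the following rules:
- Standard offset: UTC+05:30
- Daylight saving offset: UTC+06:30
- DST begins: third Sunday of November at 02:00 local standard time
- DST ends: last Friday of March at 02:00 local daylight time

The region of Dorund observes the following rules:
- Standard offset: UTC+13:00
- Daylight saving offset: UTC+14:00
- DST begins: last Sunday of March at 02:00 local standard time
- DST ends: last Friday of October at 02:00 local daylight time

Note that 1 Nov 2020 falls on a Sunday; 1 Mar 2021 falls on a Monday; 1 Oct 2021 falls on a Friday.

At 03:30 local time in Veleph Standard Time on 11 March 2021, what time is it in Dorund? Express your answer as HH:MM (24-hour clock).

10:00

1 November 2020 is a Sunday, so the first Sunday is November 1 and the third is November 15.
1 March 2021 is a Monday, so Fridays fall on 5, 12, 19, 26; the last is March 26.
11 March 2021 lies within the daylight-saving period (15 November 2020 – 26 March 2021), so Veleph Standard Time is on daylight time, UTC+06:30.
03:30 Veleph Standard Time − 6h30m = 21:00 UTC (rolling into the previous day, 10 March 2021).
1 March 2021 is a Monday, so Sundays fall on 7, 14, 21, 28; the last is March 28.
1 October 2021 is a Friday, so Fridays fall on 1, 8, 15, 22, 29; the last is October 29.
At the standard offset (UTC+13:00), 21:00 UTC + 13h = 10:00 Dorund standard time (rolling into the next day, 11 March 2021).
The standard-time date in Dorund, 11 March 2021, is outside the daylight-saving period (28 March – 29 October), so Dorund is on standard time, UTC+13:00.
21:00 UTC + 13h = 10:00 Dorund (rolling into the next day, 11 March 2021).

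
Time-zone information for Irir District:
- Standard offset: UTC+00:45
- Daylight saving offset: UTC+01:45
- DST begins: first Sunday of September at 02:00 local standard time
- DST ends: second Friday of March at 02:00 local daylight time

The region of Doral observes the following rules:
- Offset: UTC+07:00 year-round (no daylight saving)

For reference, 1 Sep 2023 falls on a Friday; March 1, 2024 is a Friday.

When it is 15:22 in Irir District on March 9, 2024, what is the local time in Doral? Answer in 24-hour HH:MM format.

1 September 2023 is a Friday, so the first Sunday is September 3.
1 March 2024 is a Friday, so the first Friday is March 1 and the second is March 8.
March 9, 2024 is outside the daylight-saving period (3 September 2023 – 8 March 2024), so Irir District is on standard time, UTC+00:45.
15:22 Irir District − 0h45m = 14:37 UTC.
Doral stays on UTC+07:00 all year.
14:37 UTC + 7h = 21:37 Doral.

21:37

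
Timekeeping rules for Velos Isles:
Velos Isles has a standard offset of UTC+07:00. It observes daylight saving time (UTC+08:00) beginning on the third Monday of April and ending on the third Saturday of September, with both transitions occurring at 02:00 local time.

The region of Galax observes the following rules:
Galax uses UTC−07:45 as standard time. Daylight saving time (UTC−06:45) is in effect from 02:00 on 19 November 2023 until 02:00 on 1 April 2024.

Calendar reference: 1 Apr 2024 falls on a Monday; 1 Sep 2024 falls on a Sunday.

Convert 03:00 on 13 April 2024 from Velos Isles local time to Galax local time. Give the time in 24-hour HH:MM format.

12:15

1 April 2024 is a Monday, so the first Monday is April 1 and the third is April 15.
1 September 2024 is a Sunday, so the first Saturday is September 7 and the third is September 21.
13 April 2024 does not fall between 15 April and 21 September, so daylight saving is not in effect and Velos Isles is at UTC+07:00.
03:00 Velos Isles − 7h = 20:00 UTC (rolling into the previous day, 12 April 2024).
At the standard offset (UTC−07:45), 20:00 UTC − 7h45m = 12:15 Galax standard time.
The standard-time date in Galax, 12 April 2024, does not fall between 19 November 2023 and 1 April 2024, so daylight saving is not in effect and Galax is at UTC−07:45.
20:00 UTC − 7h45m = 12:15 Galax.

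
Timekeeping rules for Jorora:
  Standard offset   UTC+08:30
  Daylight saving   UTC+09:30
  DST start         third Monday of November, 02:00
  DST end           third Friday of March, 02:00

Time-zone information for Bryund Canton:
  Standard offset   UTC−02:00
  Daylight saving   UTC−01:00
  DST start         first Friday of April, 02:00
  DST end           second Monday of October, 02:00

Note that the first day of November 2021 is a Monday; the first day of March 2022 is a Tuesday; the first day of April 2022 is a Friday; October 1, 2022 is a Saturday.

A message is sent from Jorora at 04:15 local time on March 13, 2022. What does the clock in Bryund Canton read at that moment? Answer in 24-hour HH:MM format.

1 November 2021 is a Monday, so the first Monday is November 1 and the third is November 15.
1 March 2022 is a Tuesday, so the first Friday is March 4 and the third is March 18.
March 13, 2022 falls between 15 November 2021 and 18 March 2022, so daylight saving is in effect and Jorora is at UTC+09:30.
04:15 Jorora − 9h30m = 18:45 UTC (rolling into the previous day, 12 March 2022).
1 April 2022 is a Friday, so the first Friday is April 1.
1 October 2022 is a Saturday, so the first Monday is October 3 and the second is October 10.
At the standard offset (UTC−02:00), 18:45 UTC − 2h = 16:45 Bryund Canton standard time.
Daylight saving runs 1 April – 10 October; the standard-time date in Bryund Canton, March 12, 2022, is outside that window, so Bryund Canton is on standard time at UTC−02:00.
18:45 UTC − 2h = 16:45 Bryund Canton.

16:45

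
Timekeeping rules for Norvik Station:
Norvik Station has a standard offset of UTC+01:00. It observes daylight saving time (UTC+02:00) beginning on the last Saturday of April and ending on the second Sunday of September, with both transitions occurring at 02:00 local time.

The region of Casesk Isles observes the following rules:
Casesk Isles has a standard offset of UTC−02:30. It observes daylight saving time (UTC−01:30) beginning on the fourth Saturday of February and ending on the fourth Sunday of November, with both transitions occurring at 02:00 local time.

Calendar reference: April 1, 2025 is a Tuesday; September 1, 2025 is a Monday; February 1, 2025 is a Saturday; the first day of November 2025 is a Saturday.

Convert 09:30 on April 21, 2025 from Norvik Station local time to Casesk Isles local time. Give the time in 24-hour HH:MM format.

1 April 2025 is a Tuesday, so Saturdays fall on 5, 12, 19, 26; the last is April 26.
1 September 2025 is a Monday, so the first Sunday is September 7 and the second is September 14.
Daylight saving runs 26 April – 14 September; April 21, 2025 is outside that window, so Norvik Station is on standard time at UTC+01:00.
09:30 Norvik Station − 1h = 08:30 UTC.
1 February 2025 is a Saturday, so the first Saturday is February 1 and the fourth is February 22.
1 November 2025 is a Saturday, so the first Sunday is November 2 and the fourth is November 23.
At the standard offset (UTC−02:30), 08:30 UTC − 2h30m = 06:00 Casesk Isles standard time.
The standard-time date in Casesk Isles, April 21, 2025, lies within the daylight-saving period (22 February – 23 November), so Casesk Isles is on daylight time, UTC−01:30.
08:30 UTC − 1h30m = 07:00 Casesk Isles.

07:00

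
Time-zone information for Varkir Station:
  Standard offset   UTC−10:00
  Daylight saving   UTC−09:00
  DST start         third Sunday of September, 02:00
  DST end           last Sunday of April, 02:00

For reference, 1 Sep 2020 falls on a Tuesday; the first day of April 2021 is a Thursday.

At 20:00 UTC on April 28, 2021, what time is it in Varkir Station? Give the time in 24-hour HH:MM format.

10:00

1 September 2020 is a Tuesday, so the first Sunday is September 6 and the third is September 20.
1 April 2021 is a Thursday, so Sundays fall on 4, 11, 18, 25; the last is April 25.
At the standard offset (UTC−10:00), 20:00 UTC − 10h = 10:00 Varkir Station standard time.
The standard-time date in Varkir Station, April 28, 2021, does not fall between 20 September 2020 and 25 April 2021, so daylight saving is not in effect and Varkir Station is at UTC−10:00.
20:00 UTC − 10h = 10:00 local.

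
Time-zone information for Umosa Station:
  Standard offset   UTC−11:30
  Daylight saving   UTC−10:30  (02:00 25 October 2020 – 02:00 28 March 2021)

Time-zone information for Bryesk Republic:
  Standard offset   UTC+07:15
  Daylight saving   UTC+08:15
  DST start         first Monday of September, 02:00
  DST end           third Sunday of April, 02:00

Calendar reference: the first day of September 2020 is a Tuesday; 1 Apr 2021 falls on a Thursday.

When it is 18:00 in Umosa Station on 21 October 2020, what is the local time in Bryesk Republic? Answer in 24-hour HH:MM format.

Daylight saving runs 25 October 2020 – 28 March 2021; 21 October 2020 is outside that window, so Umosa Station is on standard time at UTC−11:30.
18:00 Umosa Station + 11h30m = 05:30 UTC (rolling into the next day, 22 October 2020).
1 September 2020 is a Tuesday, so the first Monday is September 7.
1 April 2021 is a Thursday, so the first Sunday is April 4 and the third is April 18.
At the standard offset (UTC+07:15), 05:30 UTC + 7h15m = 12:45 Bryesk Republic standard time.
The standard-time date in Bryesk Republic, 22 October 2020, falls between 7 September 2020 and 18 April 2021, so daylight saving is in effect and Bryesk Republic is at UTC+08:15.
05:30 UTC + 8h15m = 13:45 Bryesk Republic.

13:45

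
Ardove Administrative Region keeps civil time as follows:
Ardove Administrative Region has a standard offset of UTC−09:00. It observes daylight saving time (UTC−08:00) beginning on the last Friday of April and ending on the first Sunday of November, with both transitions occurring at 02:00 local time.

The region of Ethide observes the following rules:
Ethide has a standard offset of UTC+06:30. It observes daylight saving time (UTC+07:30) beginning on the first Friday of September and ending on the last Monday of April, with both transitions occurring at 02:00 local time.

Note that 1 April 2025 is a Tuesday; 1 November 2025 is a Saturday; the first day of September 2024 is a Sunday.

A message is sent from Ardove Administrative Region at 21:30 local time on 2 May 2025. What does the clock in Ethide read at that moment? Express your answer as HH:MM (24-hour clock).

12:00

1 April 2025 is a Tuesday, so Fridays fall on 4, 11, 18, 25; the last is April 25.
1 November 2025 is a Saturday, so the first Sunday is November 2.
Daylight saving runs 25 April – 2 November; 2 May 2025 is inside that window, so Ardove Administrative Region is at UTC−08:00.
21:30 Ardove Administrative Region + 8h = 05:30 UTC (rolling into the next day, 3 May 2025).
1 September 2024 is a Sunday, so the first Friday is September 6.
1 April 2025 is a Tuesday, so Mondays fall on 7, 14, 21, 28; the last is April 28.
At the standard offset (UTC+06:30), 05:30 UTC + 6h30m = 12:00 Ethide standard time.
The standard-time date in Ethide, 3 May 2025, is outside the daylight-saving period (6 September 2024 – 28 April 2025), so Ethide is on standard time, UTC+06:30.
05:30 UTC + 6h30m = 12:00 Ethide.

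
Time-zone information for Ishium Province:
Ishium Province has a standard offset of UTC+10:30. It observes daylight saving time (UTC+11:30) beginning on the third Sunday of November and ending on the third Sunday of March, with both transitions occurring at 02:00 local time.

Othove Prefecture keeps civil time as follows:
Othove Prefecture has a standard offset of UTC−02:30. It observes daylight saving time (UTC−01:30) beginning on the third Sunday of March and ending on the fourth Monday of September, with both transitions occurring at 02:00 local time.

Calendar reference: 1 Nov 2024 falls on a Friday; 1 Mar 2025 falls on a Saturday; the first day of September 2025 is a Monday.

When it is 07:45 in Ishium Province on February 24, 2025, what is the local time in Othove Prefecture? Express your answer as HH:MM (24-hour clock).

17:45

1 November 2024 is a Friday, so the first Sunday is November 3 and the third is November 17.
1 March 2025 is a Saturday, so the first Sunday is March 2 and the third is March 16.
Daylight saving runs 17 November 2024 – 16 March 2025; February 24, 2025 is inside that window, so Ishium Province is at UTC+11:30.
07:45 Ishium Province − 11h30m = 20:15 UTC (rolling into the previous day, 23 February 2025).
1 March 2025 is a Saturday, so the first Sunday is March 2 and the third is March 16.
1 September 2025 is a Monday, so the first Monday is September 1 and the fourth is September 22.
At the standard offset (UTC−02:30), 20:15 UTC − 2h30m = 17:45 Othove Prefecture standard time.
Daylight saving runs 16 March – 22 September; the standard-time date in Othove Prefecture, February 23, 2025, is outside that window, so Othove Prefecture is on standard time at UTC−02:30.
20:15 UTC − 2h30m = 17:45 Othove Prefecture.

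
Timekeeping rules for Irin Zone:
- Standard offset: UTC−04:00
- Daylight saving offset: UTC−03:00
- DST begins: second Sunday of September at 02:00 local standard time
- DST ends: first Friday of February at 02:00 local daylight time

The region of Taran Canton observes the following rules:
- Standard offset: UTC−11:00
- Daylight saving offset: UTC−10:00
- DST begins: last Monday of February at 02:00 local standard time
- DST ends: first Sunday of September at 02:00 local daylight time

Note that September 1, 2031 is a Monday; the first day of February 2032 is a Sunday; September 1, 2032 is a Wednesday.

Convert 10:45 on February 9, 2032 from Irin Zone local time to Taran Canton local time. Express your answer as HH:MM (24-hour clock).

1 September 2031 is a Monday, so the first Sunday is September 7 and the second is September 14.
1 February 2032 is a Sunday, so the first Friday is February 6.
Daylight saving runs 14 September 2031 – 6 February 2032; February 9, 2032 is outside that window, so Irin Zone is on standard time at UTC−04:00.
10:45 Irin Zone + 4h = 14:45 UTC.
1 February 2032 is a Sunday, so Mondays fall on 2, 9, 16, 23; the last is February 23.
1 September 2032 is a Wednesday, so the first Sunday is September 5.
At the standard offset (UTC−11:00), 14:45 UTC − 11h = 03:45 Taran Canton standard time.
The standard-time date in Taran Canton, February 9, 2032, does not fall between 23 February and 5 September, so daylight saving is not in effect and Taran Canton is at UTC−11:00.
14:45 UTC − 11h = 03:45 Taran Canton.

03:45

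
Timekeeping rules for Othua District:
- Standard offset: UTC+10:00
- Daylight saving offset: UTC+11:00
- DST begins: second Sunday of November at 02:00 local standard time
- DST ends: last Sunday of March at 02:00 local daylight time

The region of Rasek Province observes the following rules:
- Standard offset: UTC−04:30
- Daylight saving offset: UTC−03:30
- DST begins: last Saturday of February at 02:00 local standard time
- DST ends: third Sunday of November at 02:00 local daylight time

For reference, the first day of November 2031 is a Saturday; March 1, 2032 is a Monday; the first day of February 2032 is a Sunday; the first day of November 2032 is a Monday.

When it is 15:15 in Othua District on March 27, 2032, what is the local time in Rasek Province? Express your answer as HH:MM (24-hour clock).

00:45

1 November 2031 is a Saturday, so the first Sunday is November 2 and the second is November 9.
1 March 2032 is a Monday, so Sundays fall on 7, 14, 21, 28; the last is March 28.
March 27, 2032 falls between 9 November 2031 and 28 March 2032, so daylight saving is in effect and Othua District is at UTC+11:00.
15:15 Othua District − 11h = 04:15 UTC.
1 February 2032 is a Sunday, so Saturdays fall on 7, 14, 21, 28; the last is February 28.
1 November 2032 is a Monday, so the first Sunday is November 7 and the third is November 21.
At the standard offset (UTC−04:30), 04:15 UTC − 4h30m = 23:45 Rasek Province standard time (rolling into the previous day, 26 March 2032).
Daylight saving runs 28 February – 21 November; the standard-time date in Rasek Province, March 26, 2032, is inside that window, so Rasek Province is at UTC−03:30.
04:15 UTC − 3h30m = 00:45 Rasek Province.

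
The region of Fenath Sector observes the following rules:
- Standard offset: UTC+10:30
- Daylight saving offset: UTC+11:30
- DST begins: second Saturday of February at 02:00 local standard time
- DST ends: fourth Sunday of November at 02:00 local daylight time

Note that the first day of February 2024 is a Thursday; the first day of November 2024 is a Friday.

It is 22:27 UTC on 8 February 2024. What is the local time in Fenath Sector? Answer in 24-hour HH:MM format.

08:57

1 February 2024 is a Thursday, so the first Saturday is February 3 and the second is February 10.
1 November 2024 is a Friday, so the first Sunday is November 3 and the fourth is November 24.
At the standard offset (UTC+10:30), 22:27 UTC + 10h30m = 08:57 Fenath Sector standard time (rolling into the next day, 9 February 2024).
The standard-time date in Fenath Sector, 9 February 2024, does not fall between 10 February and 24 November, so daylight saving is not in effect and Fenath Sector is at UTC+10:30.
22:27 UTC + 10h30m = 08:57 local (rolling into the next day, 9 February 2024).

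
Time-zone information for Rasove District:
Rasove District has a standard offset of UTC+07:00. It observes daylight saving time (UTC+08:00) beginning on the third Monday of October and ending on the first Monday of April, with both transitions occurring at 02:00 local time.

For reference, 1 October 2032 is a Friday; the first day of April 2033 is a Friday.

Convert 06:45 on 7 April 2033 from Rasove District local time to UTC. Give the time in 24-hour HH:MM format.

23:45

1 October 2032 is a Friday, so the first Monday is October 4 and the third is October 18.
1 April 2033 is a Friday, so the first Monday is April 4.
7 April 2033 does not fall between 18 October 2032 and 4 April 2033, so daylight saving is not in effect and Rasove District is at UTC+07:00.
06:45 local − 7h = 23:45 UTC (rolling into the previous day, 6 April 2033).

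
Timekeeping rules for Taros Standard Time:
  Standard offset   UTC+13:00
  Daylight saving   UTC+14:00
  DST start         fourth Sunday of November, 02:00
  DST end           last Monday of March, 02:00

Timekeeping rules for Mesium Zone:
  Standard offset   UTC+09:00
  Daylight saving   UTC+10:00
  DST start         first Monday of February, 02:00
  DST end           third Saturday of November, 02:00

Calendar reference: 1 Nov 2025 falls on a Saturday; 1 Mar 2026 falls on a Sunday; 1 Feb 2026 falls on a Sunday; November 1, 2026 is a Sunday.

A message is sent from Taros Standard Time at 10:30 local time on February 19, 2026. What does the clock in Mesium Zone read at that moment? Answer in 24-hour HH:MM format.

06:30

1 November 2025 is a Saturday, so the first Sunday is November 2 and the fourth is November 23.
1 March 2026 is a Sunday, so Mondays fall on 2, 9, 16, 23, 30; the last is March 30.
February 19, 2026 lies within the daylight-saving period (23 November 2025 – 30 March 2026), so Taros Standard Time is on daylight time, UTC+14:00.
10:30 Taros Standard Time − 14h = 20:30 UTC (rolling into the previous day, 18 February 2026).
1 February 2026 is a Sunday, so the first Monday is February 2.
1 November 2026 is a Sunday, so the first Saturday is November 7 and the third is November 21.
At the standard offset (UTC+09:00), 20:30 UTC + 9h = 05:30 Mesium Zone standard time (rolling into the next day, 19 February 2026).
The standard-time date in Mesium Zone, February 19, 2026, falls between 2 February and 21 November, so daylight saving is in effect and Mesium Zone is at UTC+10:00.
20:30 UTC + 10h = 06:30 Mesium Zone (rolling into the next day, 19 February 2026).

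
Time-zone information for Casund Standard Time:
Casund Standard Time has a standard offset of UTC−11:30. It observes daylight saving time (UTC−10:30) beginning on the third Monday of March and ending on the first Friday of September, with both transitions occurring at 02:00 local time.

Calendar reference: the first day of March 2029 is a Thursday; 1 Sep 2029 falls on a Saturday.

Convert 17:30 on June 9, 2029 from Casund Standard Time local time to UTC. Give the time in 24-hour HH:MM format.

04:00

1 March 2029 is a Thursday, so the first Monday is March 5 and the third is March 19.
1 September 2029 is a Saturday, so the first Friday is September 7.
Daylight saving runs 19 March – 7 September; June 9, 2029 is inside that window, so Casund Standard Time is at UTC−10:30.
17:30 local + 10h30m = 04:00 UTC (rolling into the next day, 10 June 2029).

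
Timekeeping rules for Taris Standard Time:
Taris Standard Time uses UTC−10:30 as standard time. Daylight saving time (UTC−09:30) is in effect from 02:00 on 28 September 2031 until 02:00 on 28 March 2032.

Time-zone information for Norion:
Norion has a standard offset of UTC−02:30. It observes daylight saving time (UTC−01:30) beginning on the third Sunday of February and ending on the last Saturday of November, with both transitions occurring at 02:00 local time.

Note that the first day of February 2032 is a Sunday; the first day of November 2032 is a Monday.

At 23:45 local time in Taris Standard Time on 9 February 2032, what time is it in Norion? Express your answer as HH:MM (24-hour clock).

06:45

9 February 2032 lies within the daylight-saving period (28 September 2031 – 28 March 2032), so Taris Standard Time is on daylight time, UTC−09:30.
23:45 Taris Standard Time + 9h30m = 09:15 UTC (rolling into the next day, 10 February 2032).
1 February 2032 is a Sunday, so the first Sunday is February 1 and the third is February 15.
1 November 2032 is a Monday, so Saturdays fall on 6, 13, 20, 27; the last is November 27.
At the standard offset (UTC−02:30), 09:15 UTC − 2h30m = 06:45 Norion standard time.
The standard-time date in Norion, 10 February 2032, does not fall between 15 February and 27 November, so daylight saving is not in effect and Norion is at UTC−02:30.
09:15 UTC − 2h30m = 06:45 Norion.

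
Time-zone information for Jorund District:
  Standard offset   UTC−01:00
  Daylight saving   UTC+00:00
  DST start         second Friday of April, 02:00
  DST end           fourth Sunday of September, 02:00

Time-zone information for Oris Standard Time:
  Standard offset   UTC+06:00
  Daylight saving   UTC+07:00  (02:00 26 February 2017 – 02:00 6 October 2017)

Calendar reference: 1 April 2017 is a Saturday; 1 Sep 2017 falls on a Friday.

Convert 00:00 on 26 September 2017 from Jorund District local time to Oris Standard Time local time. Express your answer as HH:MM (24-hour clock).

1 April 2017 is a Saturday, so the first Friday is April 7 and the second is April 14.
1 September 2017 is a Friday, so the first Sunday is September 3 and the fourth is September 24.
26 September 2017 does not fall between 14 April and 24 September, so daylight saving is not in effect and Jorund District is at UTC−01:00.
00:00 Jorund District + 1h = 01:00 UTC.
At the standard offset (UTC+06:00), 01:00 UTC + 6h = 07:00 Oris Standard Time standard time.
Daylight saving runs 26 February – 6 October; the standard-time date in Oris Standard Time, 26 September 2017, is inside that window, so Oris Standard Time is at UTC+07:00.
01:00 UTC + 7h = 08:00 Oris Standard Time.

08:00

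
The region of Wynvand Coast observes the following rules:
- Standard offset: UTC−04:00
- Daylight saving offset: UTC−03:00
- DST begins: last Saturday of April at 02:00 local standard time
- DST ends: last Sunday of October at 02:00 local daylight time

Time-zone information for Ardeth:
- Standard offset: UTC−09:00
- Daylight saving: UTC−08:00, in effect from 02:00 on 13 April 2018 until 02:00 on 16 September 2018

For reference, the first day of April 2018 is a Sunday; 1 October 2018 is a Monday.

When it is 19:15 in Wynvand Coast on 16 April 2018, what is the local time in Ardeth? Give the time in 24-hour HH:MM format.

1 April 2018 is a Sunday, so Saturdays fall on 7, 14, 21, 28; the last is April 28.
1 October 2018 is a Monday, so Sundays fall on 7, 14, 21, 28; the last is October 28.
Daylight saving runs 28 April – 28 October; 16 April 2018 is outside that window, so Wynvand Coast is on standard time at UTC−04:00.
19:15 Wynvand Coast + 4h = 23:15 UTC.
At the standard offset (UTC−09:00), 23:15 UTC − 9h = 14:15 Ardeth standard time.
The standard-time date in Ardeth, 16 April 2018, lies within the daylight-saving period (13 April – 16 September), so Ardeth is on daylight time, UTC−08:00.
23:15 UTC − 8h = 15:15 Ardeth.

15:15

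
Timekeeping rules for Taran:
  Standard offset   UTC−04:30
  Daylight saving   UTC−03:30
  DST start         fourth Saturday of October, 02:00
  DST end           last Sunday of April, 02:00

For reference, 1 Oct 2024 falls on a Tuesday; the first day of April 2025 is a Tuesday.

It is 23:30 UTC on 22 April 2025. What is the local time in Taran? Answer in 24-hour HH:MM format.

1 October 2024 is a Tuesday, so the first Saturday is October 5 and the fourth is October 26.
1 April 2025 is a Tuesday, so Sundays fall on 6, 13, 20, 27; the last is April 27.
At the standard offset (UTC−04:30), 23:30 UTC − 4h30m = 19:00 Taran standard time.
The standard-time date in Taran, 22 April 2025, falls between 26 October 2024 and 27 April 2025, so daylight saving is in effect and Taran is at UTC−03:30.
23:30 UTC − 3h30m = 20:00 local.

20:00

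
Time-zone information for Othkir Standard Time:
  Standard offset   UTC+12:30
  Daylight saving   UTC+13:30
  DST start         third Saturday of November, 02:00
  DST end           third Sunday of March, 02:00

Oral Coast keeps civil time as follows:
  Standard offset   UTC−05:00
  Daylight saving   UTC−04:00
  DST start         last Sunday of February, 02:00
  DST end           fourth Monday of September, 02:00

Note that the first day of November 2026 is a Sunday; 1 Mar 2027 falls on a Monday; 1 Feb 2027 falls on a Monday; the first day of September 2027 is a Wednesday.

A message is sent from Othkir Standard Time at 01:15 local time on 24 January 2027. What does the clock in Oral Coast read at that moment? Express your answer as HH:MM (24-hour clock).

06:45

1 November 2026 is a Sunday, so the first Saturday is November 7 and the third is November 21.
1 March 2027 is a Monday, so the first Sunday is March 7 and the third is March 21.
24 January 2027 falls between 21 November 2026 and 21 March 2027, so daylight saving is in effect and Othkir Standard Time is at UTC+13:30.
01:15 Othkir Standard Time − 13h30m = 11:45 UTC (rolling into the previous day, 23 January 2027).
1 February 2027 is a Monday, so Sundays fall on 7, 14, 21, 28; the last is February 28.
1 September 2027 is a Wednesday, so the first Monday is September 6 and the fourth is September 27.
At the standard offset (UTC−05:00), 11:45 UTC − 5h = 06:45 Oral Coast standard time.
The standard-time date in Oral Coast, 23 January 2027, is outside the daylight-saving period (28 February – 27 September), so Oral Coast is on standard time, UTC−05:00.
11:45 UTC − 5h = 06:45 Oral Coast.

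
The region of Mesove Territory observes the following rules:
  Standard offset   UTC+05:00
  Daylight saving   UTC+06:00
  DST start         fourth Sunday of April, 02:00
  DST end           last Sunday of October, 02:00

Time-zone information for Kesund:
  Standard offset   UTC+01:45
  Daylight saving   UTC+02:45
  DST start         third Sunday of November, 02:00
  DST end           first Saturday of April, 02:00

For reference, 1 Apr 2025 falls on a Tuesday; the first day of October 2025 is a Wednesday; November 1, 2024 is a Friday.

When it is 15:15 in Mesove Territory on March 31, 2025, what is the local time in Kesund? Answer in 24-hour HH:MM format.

1 April 2025 is a Tuesday, so the first Sunday is April 6 and the fourth is April 27.
1 October 2025 is a Wednesday, so Sundays fall on 5, 12, 19, 26; the last is October 26.
March 31, 2025 is outside the daylight-saving period (27 April – 26 October), so Mesove Territory is on standard time, UTC+05:00.
15:15 Mesove Territory − 5h = 10:15 UTC.
1 November 2024 is a Friday, so the first Sunday is November 3 and the third is November 17.
1 April 2025 is a Tuesday, so the first Saturday is April 5.
At the standard offset (UTC+01:45), 10:15 UTC + 1h45m = 12:00 Kesund standard time.
The standard-time date in Kesund, March 31, 2025, lies within the daylight-saving period (17 November 2024 – 5 April 2025), so Kesund is on daylight time, UTC+02:45.
10:15 UTC + 2h45m = 13:00 Kesund.

13:00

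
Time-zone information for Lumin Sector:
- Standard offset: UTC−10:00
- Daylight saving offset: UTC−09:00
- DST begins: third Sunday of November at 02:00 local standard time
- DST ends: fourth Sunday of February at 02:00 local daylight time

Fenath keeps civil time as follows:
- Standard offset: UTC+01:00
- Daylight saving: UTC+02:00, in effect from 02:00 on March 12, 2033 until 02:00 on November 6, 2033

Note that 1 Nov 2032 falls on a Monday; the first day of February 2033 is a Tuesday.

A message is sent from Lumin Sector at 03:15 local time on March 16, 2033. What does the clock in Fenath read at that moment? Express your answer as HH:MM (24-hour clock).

1 November 2032 is a Monday, so the first Sunday is November 7 and the third is November 21.
1 February 2033 is a Tuesday, so the first Sunday is February 6 and the fourth is February 27.
March 16, 2033 does not fall between 21 November 2032 and 27 February 2033, so daylight saving is not in effect and Lumin Sector is at UTC−10:00.
03:15 Lumin Sector + 10h = 13:15 UTC.
At the standard offset (UTC+01:00), 13:15 UTC + 1h = 14:15 Fenath standard time.
The standard-time date in Fenath, March 16, 2033, falls between 12 March and 6 November, so daylight saving is in effect and Fenath is at UTC+02:00.
13:15 UTC + 2h = 15:15 Fenath.

15:15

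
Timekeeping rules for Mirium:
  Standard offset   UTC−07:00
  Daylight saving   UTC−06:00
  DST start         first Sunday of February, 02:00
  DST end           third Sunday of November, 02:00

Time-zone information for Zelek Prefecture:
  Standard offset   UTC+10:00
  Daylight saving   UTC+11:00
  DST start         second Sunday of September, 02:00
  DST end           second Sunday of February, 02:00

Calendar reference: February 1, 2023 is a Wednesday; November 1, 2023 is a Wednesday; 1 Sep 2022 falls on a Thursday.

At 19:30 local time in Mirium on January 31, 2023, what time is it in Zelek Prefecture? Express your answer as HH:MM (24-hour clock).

1 February 2023 is a Wednesday, so the first Sunday is February 5.
1 November 2023 is a Wednesday, so the first Sunday is November 5 and the third is November 19.
January 31, 2023 is outside the daylight-saving period (5 February – 19 November), so Mirium is on standard time, UTC−07:00.
19:30 Mirium + 7h = 02:30 UTC (rolling into the next day, 1 February 2023).
1 September 2022 is a Thursday, so the first Sunday is September 4 and the second is September 11.
1 February 2023 is a Wednesday, so the first Sunday is February 5 and the second is February 12.
At the standard offset (UTC+10:00), 02:30 UTC + 10h = 12:30 Zelek Prefecture standard time.
Daylight saving runs 11 September 2022 – 12 February 2023; the standard-time date in Zelek Prefecture, February 1, 2023, is inside that window, so Zelek Prefecture is at UTC+11:00.
02:30 UTC + 11h = 13:30 Zelek Prefecture.

13:30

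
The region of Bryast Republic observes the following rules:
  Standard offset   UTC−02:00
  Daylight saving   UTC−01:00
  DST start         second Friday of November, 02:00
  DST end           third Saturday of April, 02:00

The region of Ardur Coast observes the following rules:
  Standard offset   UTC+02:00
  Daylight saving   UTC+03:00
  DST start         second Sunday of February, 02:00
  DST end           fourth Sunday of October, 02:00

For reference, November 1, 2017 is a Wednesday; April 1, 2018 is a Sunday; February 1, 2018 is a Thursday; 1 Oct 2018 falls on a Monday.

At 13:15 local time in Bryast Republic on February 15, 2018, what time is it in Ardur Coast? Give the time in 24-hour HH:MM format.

1 November 2017 is a Wednesday, so the first Friday is November 3 and the second is November 10.
1 April 2018 is a Sunday, so the first Saturday is April 7 and the third is April 21.
February 15, 2018 falls between 10 November 2017 and 21 April 2018, so daylight saving is in effect and Bryast Republic is at UTC−01:00.
13:15 Bryast Republic + 1h = 14:15 UTC.
1 February 2018 is a Thursday, so the first Sunday is February 4 and the second is February 11.
1 October 2018 is a Monday, so the first Sunday is October 7 and the fourth is October 28.
At the standard offset (UTC+02:00), 14:15 UTC + 2h = 16:15 Ardur Coast standard time.
The standard-time date in Ardur Coast, February 15, 2018, lies within the daylight-saving period (11 February – 28 October), so Ardur Coast is on daylight time, UTC+03:00.
14:15 UTC + 3h = 17:15 Ardur Coast.

17:15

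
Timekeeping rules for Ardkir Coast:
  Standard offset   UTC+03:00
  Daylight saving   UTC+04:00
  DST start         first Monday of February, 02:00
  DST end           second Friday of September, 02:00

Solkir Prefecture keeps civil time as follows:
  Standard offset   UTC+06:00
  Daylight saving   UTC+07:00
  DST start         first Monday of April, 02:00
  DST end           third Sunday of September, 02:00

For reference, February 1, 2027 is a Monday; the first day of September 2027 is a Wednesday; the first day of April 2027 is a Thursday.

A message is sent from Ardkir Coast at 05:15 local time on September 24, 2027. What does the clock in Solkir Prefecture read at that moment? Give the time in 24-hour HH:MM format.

1 February 2027 is a Monday, so the first Monday is February 1.
1 September 2027 is a Wednesday, so the first Friday is September 3 and the second is September 10.
Daylight saving runs 1 February – 10 September; September 24, 2027 is outside that window, so Ardkir Coast is on standard time at UTC+03:00.
05:15 Ardkir Coast − 3h = 02:15 UTC.
1 April 2027 is a Thursday, so the first Monday is April 5.
1 September 2027 is a Wednesday, so the first Sunday is September 5 and the third is September 19.
At the standard offset (UTC+06:00), 02:15 UTC + 6h = 08:15 Solkir Prefecture standard time.
Daylight saving runs 5 April – 19 September; the standard-time date in Solkir Prefecture, September 24, 2027, is outside that window, so Solkir Prefecture is on standard time at UTC+06:00.
02:15 UTC + 6h = 08:15 Solkir Prefecture.

08:15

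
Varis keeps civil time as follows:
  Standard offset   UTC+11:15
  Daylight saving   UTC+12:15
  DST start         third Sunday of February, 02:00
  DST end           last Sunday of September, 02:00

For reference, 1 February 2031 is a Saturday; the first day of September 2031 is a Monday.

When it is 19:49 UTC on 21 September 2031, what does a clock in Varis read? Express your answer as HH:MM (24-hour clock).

1 February 2031 is a Saturday, so the first Sunday is February 2 and the third is February 16.
1 September 2031 is a Monday, so Sundays fall on 7, 14, 21, 28; the last is September 28.
At the standard offset (UTC+11:15), 19:49 UTC + 11h15m = 07:04 Varis standard time (rolling into the next day, 22 September 2031).
The standard-time date in Varis, 22 September 2031, lies within the daylight-saving period (16 February – 28 September), so Varis is on daylight time, UTC+12:15.
19:49 UTC + 12h15m = 08:04 local (rolling into the next day, 22 September 2031).

08:04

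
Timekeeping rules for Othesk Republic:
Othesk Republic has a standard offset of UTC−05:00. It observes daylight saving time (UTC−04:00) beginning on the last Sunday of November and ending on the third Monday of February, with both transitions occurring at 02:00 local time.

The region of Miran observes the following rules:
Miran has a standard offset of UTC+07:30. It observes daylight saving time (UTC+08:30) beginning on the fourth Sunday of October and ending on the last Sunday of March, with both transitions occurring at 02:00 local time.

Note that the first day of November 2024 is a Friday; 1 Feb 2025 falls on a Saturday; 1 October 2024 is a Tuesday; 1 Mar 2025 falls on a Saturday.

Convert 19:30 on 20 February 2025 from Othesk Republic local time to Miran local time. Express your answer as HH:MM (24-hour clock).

09:00

1 November 2024 is a Friday, so Sundays fall on 3, 10, 17, 24; the last is November 24.
1 February 2025 is a Saturday, so the first Monday is February 3 and the third is February 17.
Daylight saving runs 24 November 2024 – 17 February 2025; 20 February 2025 is outside that window, so Othesk Republic is on standard time at UTC−05:00.
19:30 Othesk Republic + 5h = 00:30 UTC (rolling into the next day, 21 February 2025).
1 October 2024 is a Tuesday, so the first Sunday is October 6 and the fourth is October 27.
1 March 2025 is a Saturday, so Sundays fall on 2, 9, 16, 23, 30; the last is March 30.
At the standard offset (UTC+07:30), 00:30 UTC + 7h30m = 08:00 Miran standard time.
Daylight saving runs 27 October 2024 – 30 March 2025; the standard-time date in Miran, 21 February 2025, is inside that window, so Miran is at UTC+08:30.
00:30 UTC + 8h30m = 09:00 Miran.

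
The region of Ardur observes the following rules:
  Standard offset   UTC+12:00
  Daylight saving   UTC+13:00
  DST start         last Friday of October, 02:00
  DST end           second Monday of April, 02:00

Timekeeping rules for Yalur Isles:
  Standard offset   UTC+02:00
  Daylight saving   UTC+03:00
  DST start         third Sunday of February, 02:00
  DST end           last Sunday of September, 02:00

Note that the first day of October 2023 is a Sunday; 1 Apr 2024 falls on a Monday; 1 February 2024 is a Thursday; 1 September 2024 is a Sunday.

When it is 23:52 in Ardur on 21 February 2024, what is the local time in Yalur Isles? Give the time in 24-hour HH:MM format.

1 October 2023 is a Sunday, so Fridays fall on 6, 13, 20, 27; the last is October 27.
1 April 2024 is a Monday, so the first Monday is April 1 and the second is April 8.
Daylight saving runs 27 October 2023 – 8 April 2024; 21 February 2024 is inside that window, so Ardur is at UTC+13:00.
23:52 Ardur − 13h = 10:52 UTC.
1 February 2024 is a Thursday, so the first Sunday is February 4 and the third is February 18.
1 September 2024 is a Sunday, so Sundays fall on 1, 8, 15, 22, 29; the last is September 29.
At the standard offset (UTC+02:00), 10:52 UTC + 2h = 12:52 Yalur Isles standard time.
Daylight saving runs 18 February – 29 September; the standard-time date in Yalur Isles, 21 February 2024, is inside that window, so Yalur Isles is at UTC+03:00.
10:52 UTC + 3h = 13:52 Yalur Isles.

13:52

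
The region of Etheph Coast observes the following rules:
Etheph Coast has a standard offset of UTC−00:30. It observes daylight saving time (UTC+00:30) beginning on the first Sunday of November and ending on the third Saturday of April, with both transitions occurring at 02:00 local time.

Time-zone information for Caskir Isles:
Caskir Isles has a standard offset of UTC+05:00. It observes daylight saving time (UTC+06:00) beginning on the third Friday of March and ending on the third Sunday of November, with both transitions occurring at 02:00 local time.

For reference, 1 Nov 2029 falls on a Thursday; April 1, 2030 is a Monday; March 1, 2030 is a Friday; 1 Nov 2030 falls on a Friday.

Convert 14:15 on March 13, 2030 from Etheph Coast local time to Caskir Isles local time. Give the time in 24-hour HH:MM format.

1 November 2029 is a Thursday, so the first Sunday is November 4.
1 April 2030 is a Monday, so the first Saturday is April 6 and the third is April 20.
March 13, 2030 lies within the daylight-saving period (4 November 2029 – 20 April 2030), so Etheph Coast is on daylight time, UTC+00:30.
14:15 Etheph Coast − 0h30m = 13:45 UTC.
1 March 2030 is a Friday, so the first Friday is March 1 and the third is March 15.
1 November 2030 is a Friday, so the first Sunday is November 3 and the third is November 17.
At the standard offset (UTC+05:00), 13:45 UTC + 5h = 18:45 Caskir Isles standard time.
The standard-time date in Caskir Isles, March 13, 2030, is outside the daylight-saving period (15 March – 17 November), so Caskir Isles is on standard time, UTC+05:00.
13:45 UTC + 5h = 18:45 Caskir Isles.

18:45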